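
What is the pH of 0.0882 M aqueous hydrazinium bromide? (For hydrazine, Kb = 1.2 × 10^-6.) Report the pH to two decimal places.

pH = 4.57

N2H5+ is the conjugate acid of the weak base N2H4.
Ka = Kw/Kb = 1.0×10^-14 / 1.2 × 10^-6 = 8.33 × 10^-9
From the ICE table, Ka = x²/(0.0882 − x) = 8.33 × 10^-9.
Neglecting x in the denominator: x = √(8.33 × 10^-9 × 0.0882) = 2.71 × 10^-5 M
Check: 0.031% ionized — well under 5%, approximation valid.
pH = −log[H+] = −log(2.71 × 10^-5) = 4.57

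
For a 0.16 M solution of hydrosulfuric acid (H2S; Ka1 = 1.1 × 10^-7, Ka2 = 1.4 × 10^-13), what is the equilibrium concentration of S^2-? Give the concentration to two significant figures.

1.4 × 10^-13 M

First ionization gives [H+] ≈ [HS-] = 1.33 × 10^-4 M.
Second step: Ka2 = [H+][S^2-]/[HS-] ≈ [S^2-] (since [H+] ≈ [HS-]).
So [S^2-] ≈ Ka2.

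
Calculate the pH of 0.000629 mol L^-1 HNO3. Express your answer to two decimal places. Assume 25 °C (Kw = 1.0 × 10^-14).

pH = 3.20

HNO3 is a strong acid and dissociates completely, so [H+] = 0.000629 M.
pH = -log(0.000629) = 3.20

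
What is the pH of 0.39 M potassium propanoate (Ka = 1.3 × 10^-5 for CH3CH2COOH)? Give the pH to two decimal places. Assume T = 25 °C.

pH = 9.24

CH3CH2COO- is the conjugate base of the weak acid CH3CH2COOH.
Kb = Kw/Ka = 1.0×10^-14 / 1.3 × 10^-5 = 7.69 × 10^-10
From the ICE table, Kb = [OH-]²/(0.39 − [OH-]) = 7.69 × 10^-10.
Assume [OH-] ≪ 0.39: [OH-] ≈ √(7.69 × 10^-10 × 0.39) = 1.73 × 10^-5 M
([OH-]/C₀ = 0.0044% < 5%, so the approximation holds.)
pOH = −log(1.73 × 10^-5) = 4.76; pH = 14.00 − 4.76 = 9.24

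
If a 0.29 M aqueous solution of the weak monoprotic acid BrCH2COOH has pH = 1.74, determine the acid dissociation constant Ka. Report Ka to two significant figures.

[H+] = 10^(-1.74) = 1.82 × 10^-2 M
At equilibrium [HA] = 0.29 − 1.82 × 10^-2 = 2.72 × 10^-1 M
Ka = [H+][A-]/[HA] = (1.82 × 10^-2)² / 2.72 × 10^-1 = 1.2 × 10^-3

Ka = 1.2 × 10^-3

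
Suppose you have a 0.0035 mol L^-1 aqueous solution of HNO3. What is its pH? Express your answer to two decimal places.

HNO3 is a strong acid and dissociates completely, so [H+] = 0.0035 M.
pH = -log(0.0035) = 2.46

pH = 2.46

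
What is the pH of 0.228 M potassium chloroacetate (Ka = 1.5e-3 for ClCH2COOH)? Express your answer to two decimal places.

ClCH2COO- is the conjugate base of the weak acid ClCH2COOH.
Kb = Kw/Ka = 1.0×10^-14 / 1.5 × 10^-3 = 6.67 × 10^-12
Kb = [OH-]²/(0.228 − [OH-]) = 6.67 × 10^-12
Neglecting [OH-] in the denominator: [OH-] = √(6.67 × 10^-12 × 0.228) = 1.23 × 10^-6 M
Check: 0.00054% ionized — well under 5%, approximation valid.
pOH = 5.91, so pH = 14.00 − pOH = 8.09

pH = 8.09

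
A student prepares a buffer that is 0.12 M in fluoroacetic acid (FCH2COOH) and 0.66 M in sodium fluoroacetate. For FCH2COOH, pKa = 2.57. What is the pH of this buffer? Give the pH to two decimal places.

pH = pKa + log([A⁻]/[HA]) = 2.57 + log(0.66/0.12)
pH = 2.57 + (+0.740) = 3.31

pH = 3.31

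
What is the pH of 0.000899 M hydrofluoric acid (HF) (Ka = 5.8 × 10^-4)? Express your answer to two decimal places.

HF ⇌ F- + H+
Let x = [H+] at equilibrium. Ka = x²/(0.000899 − x).
The 5% rule fails; solving x² + Ka·x − Ka·C₀ = 0 exactly:
x = (−Ka + √(Ka² + 4·Ka·C₀))/2 = 4.88 × 10^-4 M
pH = −log(4.88 × 10^-4) = 3.31

pH = 3.31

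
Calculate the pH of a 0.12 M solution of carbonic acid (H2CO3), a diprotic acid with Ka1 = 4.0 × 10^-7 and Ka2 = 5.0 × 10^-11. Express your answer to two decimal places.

Since Ka1 ≫ Ka2, the first ionization dominates [H+].
Ka1 = x²/(0.12 − x) = 4.0 × 10^-7
x ≈ √(4.0 × 10^-7 × 0.12) = 2.19 × 10^-4 M
pH = −log(2.19 × 10^-4) = 3.66

pH = 3.66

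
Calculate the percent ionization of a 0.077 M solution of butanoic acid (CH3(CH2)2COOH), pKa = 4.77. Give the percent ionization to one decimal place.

CH3(CH2)2COOH ⇌ CH3(CH2)2COO- + H+; let x = [H+] at equilibrium.
Ka = 10^(−4.77) = 1.70 × 10^-5
x ≈ √(Ka·C₀) = √(1.70 × 10^-5 × 0.077) = 1.14 × 10^-3 M
Fraction ionized = 1.14 × 10^-3 / 0.077 = 0.0148 → 1.5%

1.5%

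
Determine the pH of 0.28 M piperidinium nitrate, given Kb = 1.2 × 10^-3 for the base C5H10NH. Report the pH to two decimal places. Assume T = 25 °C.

pH = 5.82

C5H10NH2+ is the conjugate acid of the weak base C5H10NH.
Ka = Kw/Kb = 1.0×10^-14 / 1.2 × 10^-3 = 8.33 × 10^-12
From the ICE table, Ka = [H+]²/(0.28 − [H+]) = 8.33 × 10^-12.
Assume [H+] ≪ 0.28: [H+] ≈ √(8.33 × 10^-12 × 0.28) = 1.53 × 10^-6 M
Check: 0.00055% ionized — well under 5%, approximation valid.
pH = −log[H+] = −log(1.53 × 10^-6) = 5.82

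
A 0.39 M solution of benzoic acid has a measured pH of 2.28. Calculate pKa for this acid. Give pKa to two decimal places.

[H+] = 10^(-2.28) = 5.25 × 10^-3 M
At equilibrium [HA] = 0.39 − 5.25 × 10^-3 = 3.85 × 10^-1 M
Ka = [H+][A-]/[HA] = (5.25 × 10^-3)² / 3.85 × 10^-1 = 7.16 × 10^-5
pKa = -log(7.16 × 10^-5) = 4.15

pKa = 4.15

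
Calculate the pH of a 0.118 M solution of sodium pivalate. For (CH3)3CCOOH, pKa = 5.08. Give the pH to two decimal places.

pH = 9.08

(CH3)3CCOO- is the conjugate base of the weak acid (CH3)3CCOOH.
Ka = 10^(−5.08) = 8.32 × 10^-6
Kb = Kw/Ka = 1.0×10^-14 / 8.32 × 10^-6 = 1.20 × 10^-9
Kb = [OH-]²/(0.118 − [OH-]) = 1.20 × 10^-9
Assume [OH-] ≪ 0.118: [OH-] ≈ √(1.20 × 10^-9 × 0.118) = 1.19 × 10^-5 M
Check: 0.01% ionized — well under 5%, approximation valid.
pOH = −log(1.19 × 10^-5) = 4.92; pH = 14.00 − 4.92 = 9.08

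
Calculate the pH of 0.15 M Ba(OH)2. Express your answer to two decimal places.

pH = 13.48

Ba(OH)2 is a strong base (each formula unit releases 2 OH-); [OH-] = 0.3 M.
pOH = -log(0.3) = 0.52
pH = 14.00 - 0.52 = 13.48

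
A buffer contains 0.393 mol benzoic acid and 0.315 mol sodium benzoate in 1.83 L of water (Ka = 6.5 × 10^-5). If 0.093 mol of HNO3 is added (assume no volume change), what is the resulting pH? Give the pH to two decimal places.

Added H+ converts C6H5COO- to C6H5COOH: C6H5COOH → 0.486 mol, C6H5COO- → 0.222 mol.
pKa = −log(6.5 × 10^-5) = 4.187
pH = pKa + log(n_C6H5COO-/n_C6H5COOH) = 4.187 + log(0.222/0.486) = 4.187 + (-0.340)

pH = 3.85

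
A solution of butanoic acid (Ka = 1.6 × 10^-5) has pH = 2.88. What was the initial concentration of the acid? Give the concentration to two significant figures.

C₀ = 1.1 × 10^-1 M

[H+] = 10^(-2.88) = 1.32 × 10^-3 M = x
Ka = x²/(C₀ − x) ⇒ C₀ = x + x²/Ka
C₀ = 1.32 × 10^-3 + (1.32 × 10^-3)²/(1.6 × 10^-5) = 1.10 × 10^-1 M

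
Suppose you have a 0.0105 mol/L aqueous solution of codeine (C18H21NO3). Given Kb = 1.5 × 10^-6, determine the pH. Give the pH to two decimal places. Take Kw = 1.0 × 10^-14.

C18H21NO3 + H2O ⇌ C18H22NO3+ + OH-
Let x = [OH-] at equilibrium. Kb = x²/(0.0105 − x).
Since Kb ≪ C₀, x ≈ √(Kb·C₀) = 1.25 × 10^-4 M.
pOH = −log(1.25 × 10^-4) = 3.90; pH = 14.00 − 3.90 = 10.10

pH = 10.10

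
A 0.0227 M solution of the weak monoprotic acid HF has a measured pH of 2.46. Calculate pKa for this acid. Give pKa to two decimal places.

[H+] = 10^(-2.46) = 3.47 × 10^-3 M
At equilibrium [HA] = 0.0227 − 3.47 × 10^-3 = 1.92 × 10^-2 M
Ka = [H+][A-]/[HA] = (3.47 × 10^-3)² / 1.92 × 10^-2 = 6.27 × 10^-4
pKa = -log(6.27 × 10^-4) = 3.20

pKa = 3.20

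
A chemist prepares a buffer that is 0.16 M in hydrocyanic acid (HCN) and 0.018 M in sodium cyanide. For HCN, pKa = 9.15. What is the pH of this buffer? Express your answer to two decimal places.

pH = 8.20

Using pH = pKa + log([base]/[acid]) with [base]/[acid] = 0.018/0.16:
pH = 9.15 + (-0.949) = 8.20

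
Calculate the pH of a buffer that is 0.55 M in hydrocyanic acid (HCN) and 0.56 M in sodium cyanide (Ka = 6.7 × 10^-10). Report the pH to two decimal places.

pKa = −log(6.7 × 10^-10) = 9.174
Henderson–Hasselbalch: pH = pKa + log([CN-]/[HCN]) = 9.174 + log(0.56/0.55)
pH = 9.174 + (+0.008) = 9.18

pH = 9.18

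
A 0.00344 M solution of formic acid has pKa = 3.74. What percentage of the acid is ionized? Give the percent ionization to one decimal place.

20.5%

HCOOH ⇌ HCOO- + H+; let x = [H+] at equilibrium.
Ka = 10^(−3.74) = 1.82 × 10^-4
Solve x² + 0.000182x − 6.26e-07 = 0 → x = 7.05 × 10^-4 M
% ionization = x/C₀ × 100% = 7.05 × 10^-4/0.00344 × 100% = 20.5%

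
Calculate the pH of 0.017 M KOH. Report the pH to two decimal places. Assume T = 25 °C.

pH = 12.23

KOH is a strong base; [OH-] = 0.017 M.
pOH = -log(0.017) = 1.77
pH = 14.00 - 1.77 = 12.23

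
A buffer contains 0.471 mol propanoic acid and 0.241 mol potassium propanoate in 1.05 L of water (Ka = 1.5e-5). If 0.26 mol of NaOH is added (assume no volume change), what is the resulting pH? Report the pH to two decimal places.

pH = 5.20

OH- converts CH3CH2COOH to CH3CH2COO-: CH3CH2COOH → 0.211 mol, CH3CH2COO- → 0.501 mol.
pKa = −log(1.5 × 10^-5) = 4.824
Henderson–Hasselbalch with mole ratio 0.501/0.211: pH = 4.824 + (+0.376)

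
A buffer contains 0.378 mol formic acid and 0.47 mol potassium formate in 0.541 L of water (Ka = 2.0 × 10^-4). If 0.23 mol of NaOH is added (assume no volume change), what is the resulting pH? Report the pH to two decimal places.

After neutralization: n(HCOOH) = 0.148 mol, n(HCOO-) = 0.7 mol.
pKa = −log(2.0 × 10^-4) = 3.699
pH = pKa + log([A⁻]/[HA]) = 3.699 + log(0.7/0.148) = 3.699 +0.675

pH = 4.37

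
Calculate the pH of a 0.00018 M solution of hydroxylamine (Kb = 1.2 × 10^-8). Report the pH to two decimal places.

NH2OH + H2O ⇌ NH3OH+ + OH-
From the ICE table, Kb = [OH-]²/(0.00018 − [OH-]) = 1.2 × 10^-8.
Assume [OH-] ≪ 0.00018: [OH-] ≈ √(1.2 × 10^-8 × 0.00018) = 1.47 × 10^-6 M
Check: 0.82% ionized — well under 5%, approximation valid.
pOH = 5.83, so pH = 14.00 − pOH = 8.17

pH = 8.17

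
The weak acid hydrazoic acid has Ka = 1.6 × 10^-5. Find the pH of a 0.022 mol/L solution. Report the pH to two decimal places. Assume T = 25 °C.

pH = 3.23

HN3 ⇌ N3- + H+
Ka = [H+]²/(0.022 − [H+]) = 1.6 × 10^-5
Neglecting [H+] in the denominator: [H+] = √(1.6 × 10^-5 × 0.022) = 5.93 × 10^-4 M
Check: 2.7% ionized — well under 5%, approximation valid.
pH = −log(5.93 × 10^-4) = 3.23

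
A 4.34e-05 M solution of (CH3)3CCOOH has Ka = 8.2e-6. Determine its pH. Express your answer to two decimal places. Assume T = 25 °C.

(CH3)3CCOOH ⇌ (CH3)3CCOO- + H+
From the ICE table, Ka = x²/(4.34e-05 − x) = 8.2 × 10^-6.
Here C₀/Ka ≈ 5.29, so the small-x approximation fails. Use the quadratic:
x = [−8.2e-06 + √(8.2e-06² + 1.42e-09)]/2 = 1.52 × 10^-5 M
pH = −log(1.52 × 10^-5) = 4.82

pH = 4.82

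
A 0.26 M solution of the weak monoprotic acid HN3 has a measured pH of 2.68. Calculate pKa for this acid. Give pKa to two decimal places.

pKa = 4.77

[H+] = 10^(-2.68) = 2.09 × 10^-3 M
At equilibrium [HA] = 0.26 − 2.09 × 10^-3 = 2.58 × 10^-1 M
Ka = [H+][A-]/[HA] = (2.09 × 10^-3)² / 2.58 × 10^-1 = 1.69 × 10^-5
pKa = -log(1.69 × 10^-5) = 4.77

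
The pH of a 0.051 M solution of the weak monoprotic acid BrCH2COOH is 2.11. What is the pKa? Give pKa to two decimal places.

[H+] = 10^(-2.11) = 7.76 × 10^-3 M
At equilibrium [HA] = 0.051 − 7.76 × 10^-3 = 4.32 × 10^-2 M
Ka = [H+][A-]/[HA] = (7.76 × 10^-3)² / 4.32 × 10^-2 = 1.39 × 10^-3
pKa = -log(1.39 × 10^-3) = 2.86

pKa = 2.86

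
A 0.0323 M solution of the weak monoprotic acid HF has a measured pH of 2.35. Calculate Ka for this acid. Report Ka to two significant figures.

[H+] = 10^(-2.35) = 4.47 × 10^-3 M
At equilibrium [HA] = 0.0323 − 4.47 × 10^-3 = 2.78 × 10^-2 M
Ka = [H+][A-]/[HA] = (4.47 × 10^-3)² / 2.78 × 10^-2 = 7.2 × 10^-4

Ka = 7.2 × 10^-4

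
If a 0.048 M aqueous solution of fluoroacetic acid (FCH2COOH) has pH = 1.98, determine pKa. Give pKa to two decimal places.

pKa = 2.53

[H+] = 10^(-1.98) = 1.05 × 10^-2 M
At equilibrium [HA] = 0.048 − 1.05 × 10^-2 = 3.75 × 10^-2 M
Ka = [H+][A-]/[HA] = (1.05 × 10^-2)² / 3.75 × 10^-2 = 2.94 × 10^-3
pKa = -log(2.94 × 10^-3) = 2.53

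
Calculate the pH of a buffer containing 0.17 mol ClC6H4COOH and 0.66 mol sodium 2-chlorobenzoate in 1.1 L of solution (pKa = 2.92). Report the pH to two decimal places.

pH = 3.51

Henderson–Hasselbalch: pH = pKa + log([ClC6H4COO-]/[ClC6H4COOH]) = 2.92 + log(0.66/0.17)
pH = 2.92 + (+0.589) = 3.51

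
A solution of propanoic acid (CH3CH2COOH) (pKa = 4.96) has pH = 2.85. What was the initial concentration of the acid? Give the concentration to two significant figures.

C₀ = 1.8 × 10^-1 M

[H+] = 10^(-2.85) = 1.41 × 10^-3 M = x
Ka = 10^(−4.96) = 1.10 × 10^-5
Ka = x²/(C₀ − x) ⇒ C₀ = x + x²/Ka
C₀ = 1.41 × 10^-3 + (1.41 × 10^-3)²/(1.10 × 10^-5) = 1.82 × 10^-1 M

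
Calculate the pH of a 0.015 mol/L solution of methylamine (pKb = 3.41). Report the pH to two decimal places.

CH3NH2 + H2O ⇌ CH3NH3+ + OH-
Kb = 10^(−3.41) = 3.89 × 10^-4
Kb = [OH-]²/(0.015 − [OH-]) = 3.89 × 10^-4
[OH-] is not negligible relative to C₀; solve [OH-]² + 0.000389·[OH-] − 5.84e-06 = 0.
[OH-] = [−0.000389 + √(0.000389² + 2.33e-05)]/2 = 2.23 × 10^-3 M
pOH = −log(2.23 × 10^-3) = 2.65; pH = 14.00 − 2.65 = 11.35

pH = 11.35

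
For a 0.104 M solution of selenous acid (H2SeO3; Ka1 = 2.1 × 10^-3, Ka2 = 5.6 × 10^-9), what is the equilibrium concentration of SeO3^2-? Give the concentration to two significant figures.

5.6 × 10^-9 M

First ionization gives [H+] ≈ [HSeO3-] = 1.38 × 10^-2 M.
Second step: Ka2 = [H+][SeO3^2-]/[HSeO3-] ≈ [SeO3^2-] (since [H+] ≈ [HSeO3-]).
So [SeO3^2-] ≈ Ka2.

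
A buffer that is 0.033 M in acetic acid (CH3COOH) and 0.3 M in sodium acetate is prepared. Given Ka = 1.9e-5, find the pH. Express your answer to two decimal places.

pH = 5.68

pKa = −log(1.9 × 10^-5) = 4.721
Henderson–Hasselbalch: pH = pKa + log([CH3COO-]/[CH3COOH]) = 4.721 + log(0.3/0.033)
pH = 4.721 + (+0.959) = 5.68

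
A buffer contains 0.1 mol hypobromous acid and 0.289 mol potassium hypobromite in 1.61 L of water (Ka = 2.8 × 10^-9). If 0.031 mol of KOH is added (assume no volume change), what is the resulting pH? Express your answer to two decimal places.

pH = 9.22

After neutralization: n(HOBr) = 0.069 mol, n(OBr-) = 0.32 mol.
pKa = −log(2.8 × 10^-9) = 8.553
Henderson–Hasselbalch with mole ratio 0.32/0.069: pH = 8.553 + (+0.666)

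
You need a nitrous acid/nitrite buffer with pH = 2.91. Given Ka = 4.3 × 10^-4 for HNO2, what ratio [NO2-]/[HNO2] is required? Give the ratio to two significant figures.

ratio = 0.35

pKa = -log(4.3 × 10^-4) = 3.367
pH = pKa + log(r) ⇒ log(r) = 2.91 − 3.367 = -0.457
r = [NO2-]/[HNO2] = 10^(-0.457) = 0.349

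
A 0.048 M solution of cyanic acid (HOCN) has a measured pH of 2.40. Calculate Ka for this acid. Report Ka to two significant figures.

Ka = 3.6 × 10^-4

[H+] = 10^(-2.40) = 3.98 × 10^-3 M
At equilibrium [HA] = 0.048 − 3.98 × 10^-3 = 4.40 × 10^-2 M
Ka = [H+][A-]/[HA] = (3.98 × 10^-3)² / 4.40 × 10^-2 = 3.6 × 10^-4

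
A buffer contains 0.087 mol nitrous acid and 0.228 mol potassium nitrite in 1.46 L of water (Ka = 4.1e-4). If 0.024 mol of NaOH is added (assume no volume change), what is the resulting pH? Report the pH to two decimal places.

pH = 3.99

After neutralization: n(HNO2) = 0.063 mol, n(NO2-) = 0.252 mol.
pKa = −log(4.1 × 10^-4) = 3.387
pH = pKa + log([A⁻]/[HA]) = 3.387 + log(0.252/0.063) = 3.387 +0.602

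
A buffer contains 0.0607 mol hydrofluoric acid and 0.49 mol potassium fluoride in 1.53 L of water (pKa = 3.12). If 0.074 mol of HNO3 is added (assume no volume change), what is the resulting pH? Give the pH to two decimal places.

After neutralization: n(HF) = 0.135 mol, n(F-) = 0.416 mol.
pH = pKa + log(n_F-/n_HF) = 3.12 + log(0.416/0.135) = 3.12 + (+0.489)

pH = 3.61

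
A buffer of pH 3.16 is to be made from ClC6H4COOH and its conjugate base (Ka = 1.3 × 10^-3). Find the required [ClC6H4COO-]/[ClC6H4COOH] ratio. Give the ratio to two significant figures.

ratio = 1.9

pKa = -log(1.3 × 10^-3) = 2.886
pH = pKa + log(r) ⇒ log(r) = 3.16 − 2.886 = +0.274
r = [ClC6H4COO-]/[ClC6H4COOH] = 10^(+0.274) = 1.88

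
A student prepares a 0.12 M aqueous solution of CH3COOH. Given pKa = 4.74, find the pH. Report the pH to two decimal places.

CH3COOH ⇌ CH3COO- + H+
Ka = 10^(−4.74) = 1.82 × 10^-5
Let x = [H+] at equilibrium. Ka = x²/(0.12 − x).
Neglecting x in the denominator: x = √(1.82 × 10^-5 × 0.12) = 1.48 × 10^-3 M
(x/C₀ = 1.2% < 5%, so the approximation holds.)
pH = −log[H+] = −log(1.48 × 10^-3) = 2.83

pH = 2.83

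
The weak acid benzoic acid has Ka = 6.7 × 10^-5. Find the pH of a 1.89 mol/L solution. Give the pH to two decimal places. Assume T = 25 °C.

pH = 1.95

C6H5COOH ⇌ C6H5COO- + H+
From the ICE table, Ka = x²/(1.89 − x) = 6.7 × 10^-5.
Since Ka ≪ C₀, x ≈ √(Ka·C₀) = 1.13 × 10^-2 M.
(x/C₀ = 0.6% < 5%, so the approximation holds.)
pH = −log(1.13 × 10^-2) = 1.95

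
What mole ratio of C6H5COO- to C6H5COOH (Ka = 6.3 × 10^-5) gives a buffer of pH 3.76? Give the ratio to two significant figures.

pKa = -log(6.3 × 10^-5) = 4.201
pH = pKa + log(r) ⇒ log(r) = 3.76 − 4.201 = -0.441
r = [C6H5COO-]/[C6H5COOH] = 10^(-0.441) = 0.362

ratio = 0.36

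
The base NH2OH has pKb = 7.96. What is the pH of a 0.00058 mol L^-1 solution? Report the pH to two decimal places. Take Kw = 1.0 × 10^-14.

NH2OH + H2O ⇌ NH3OH+ + OH-
Kb = 10^(−7.96) = 1.10 × 10^-8
Kb = [OH-]²/(0.00058 − [OH-]) = 1.10 × 10^-8
Neglecting [OH-] in the denominator: [OH-] = √(1.10 × 10^-8 × 0.00058) = 2.53 × 10^-6 M
pOH = 5.60, so pH = 14.00 − pOH = 8.40

pH = 8.40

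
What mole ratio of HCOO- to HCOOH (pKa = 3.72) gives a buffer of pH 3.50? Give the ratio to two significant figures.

pH = pKa + log(r) ⇒ log(r) = 3.50 − 3.72 = -0.22
r = [HCOO-]/[HCOOH] = 10^(-0.22) = 0.603

ratio = 0.60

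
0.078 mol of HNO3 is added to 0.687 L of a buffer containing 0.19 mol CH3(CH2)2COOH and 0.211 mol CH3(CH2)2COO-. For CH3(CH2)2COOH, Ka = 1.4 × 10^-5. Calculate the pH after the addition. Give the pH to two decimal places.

Added H+ converts CH3(CH2)2COO- to CH3(CH2)2COOH: CH3(CH2)2COOH → 0.268 mol, CH3(CH2)2COO- → 0.133 mol.
pKa = −log(1.4 × 10^-5) = 4.854
pH = pKa + log([A⁻]/[HA]) = 4.854 + log(0.133/0.268) = 4.854 -0.304

pH = 4.55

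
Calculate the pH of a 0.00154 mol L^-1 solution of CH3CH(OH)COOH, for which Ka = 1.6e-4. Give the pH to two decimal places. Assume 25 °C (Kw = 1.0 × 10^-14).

CH3CH(OH)COOH ⇌ CH3CH(OH)COO- + H+
From the ICE table, Ka = [H+]²/(0.00154 − [H+]) = 1.6 × 10^-4.
[H+] is not negligible relative to C₀; solve [H+]² + 0.00016·[H+] − 2.46e-07 = 0.
[H+] = (−Ka + √(Ka² + 4·Ka·C₀))/2 = 4.23 × 10^-4 M
pH = −log[H+] = −log(4.23 × 10^-4) = 3.37

pH = 3.37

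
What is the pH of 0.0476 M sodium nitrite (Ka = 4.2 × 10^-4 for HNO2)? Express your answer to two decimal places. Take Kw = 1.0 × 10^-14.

NO2- is the conjugate base of the weak acid HNO2.
Kb = Kw/Ka = 1.0×10^-14 / 4.2 × 10^-4 = 2.38 × 10^-11
Kb = x²/(0.0476 − x) = 2.38 × 10^-11
Since Kb ≪ C₀, x ≈ √(Kb·C₀) = 1.06 × 10^-6 M.
Check: 0.0022% ionized — well under 5%, approximation valid.
pOH = 5.97, so pH = 14.00 − pOH = 8.03

pH = 8.03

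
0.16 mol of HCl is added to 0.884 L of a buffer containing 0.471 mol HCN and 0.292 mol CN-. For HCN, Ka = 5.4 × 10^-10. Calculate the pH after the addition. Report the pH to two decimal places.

After neutralization: n(HCN) = 0.631 mol, n(CN-) = 0.132 mol.
pKa = −log(5.4 × 10^-10) = 9.268
pH = pKa + log([A⁻]/[HA]) = 9.268 + log(0.132/0.631) = 9.268 -0.679

pH = 8.59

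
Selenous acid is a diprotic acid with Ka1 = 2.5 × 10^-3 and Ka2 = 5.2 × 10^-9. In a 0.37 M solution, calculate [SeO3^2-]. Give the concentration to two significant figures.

5.2 × 10^-9 M

First ionization gives [H+] ≈ [HSeO3-] = 2.92 × 10^-2 M.
Second step: Ka2 = [H+][SeO3^2-]/[HSeO3-] ≈ [SeO3^2-] (since [H+] ≈ [HSeO3-]).
So [SeO3^2-] ≈ Ka2.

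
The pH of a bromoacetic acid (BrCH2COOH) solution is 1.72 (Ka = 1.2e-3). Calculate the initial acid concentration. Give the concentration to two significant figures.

[H+] = 10^(-1.72) = 1.91 × 10^-2 M = x
Ka = x²/(C₀ − x) ⇒ C₀ = x + x²/Ka
C₀ = 1.91 × 10^-2 + (1.91 × 10^-2)²/(1.2 × 10^-3) = 3.23 × 10^-1 M

C₀ = 3.2 × 10^-1 M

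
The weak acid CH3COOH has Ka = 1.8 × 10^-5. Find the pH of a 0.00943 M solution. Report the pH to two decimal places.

CH3COOH ⇌ CH3COO- + H+
From the ICE table, Ka = [H+]²/(0.00943 − [H+]) = 1.8 × 10^-5.
Assume [H+] ≪ 0.00943: [H+] ≈ √(1.8 × 10^-5 × 0.00943) = 4.12 × 10^-4 M
Check: 4.4% ionized — well under 5%, approximation valid.
pH = −log(4.12 × 10^-4) = 3.39

pH = 3.39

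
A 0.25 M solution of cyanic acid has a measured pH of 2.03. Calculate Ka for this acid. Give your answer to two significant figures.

[H+] = 10^(-2.03) = 9.33 × 10^-3 M
At equilibrium [HA] = 0.25 − 9.33 × 10^-3 = 2.41 × 10^-1 M
Ka = [H+][A-]/[HA] = (9.33 × 10^-3)² / 2.41 × 10^-1 = 3.6 × 10^-4

Ka = 3.6 × 10^-4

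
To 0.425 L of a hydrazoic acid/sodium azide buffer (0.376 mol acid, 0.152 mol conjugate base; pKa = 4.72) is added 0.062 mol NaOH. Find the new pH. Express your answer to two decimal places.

pH = 4.55

OH- converts HN3 to N3-: HN3 → 0.314 mol, N3- → 0.214 mol.
pH = pKa + log(n_N3-/n_HN3) = 4.72 + log(0.214/0.314) = 4.72 + (-0.167)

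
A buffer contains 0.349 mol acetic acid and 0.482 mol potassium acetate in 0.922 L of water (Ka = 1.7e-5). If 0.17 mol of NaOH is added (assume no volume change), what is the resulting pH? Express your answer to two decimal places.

OH- converts CH3COOH to CH3COO-: CH3COOH → 0.179 mol, CH3COO- → 0.652 mol.
pKa = −log(1.7 × 10^-5) = 4.770
pH = pKa + log(n_CH3COO-/n_CH3COOH) = 4.770 + log(0.652/0.179) = 4.770 + (+0.561)

pH = 5.33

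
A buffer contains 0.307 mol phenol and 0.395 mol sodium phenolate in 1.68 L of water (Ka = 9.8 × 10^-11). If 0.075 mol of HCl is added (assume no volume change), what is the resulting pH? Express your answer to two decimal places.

After neutralization: n(C6H5OH) = 0.382 mol, n(C6H5O-) = 0.32 mol.
pKa = −log(9.8 × 10^-11) = 10.009
pH = pKa + log([A⁻]/[HA]) = 10.009 + log(0.32/0.382) = 10.009 -0.077

pH = 9.93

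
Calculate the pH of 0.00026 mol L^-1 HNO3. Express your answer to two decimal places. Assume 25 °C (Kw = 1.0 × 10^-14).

pH = 3.59

HNO3 is a strong acid and dissociates completely, so [H+] = 0.00026 M.
pH = -log(0.00026) = 3.59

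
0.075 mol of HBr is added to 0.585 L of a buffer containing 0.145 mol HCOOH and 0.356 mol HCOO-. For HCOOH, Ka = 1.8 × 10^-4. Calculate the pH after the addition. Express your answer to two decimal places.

Added H+ converts HCOO- to HCOOH: HCOOH → 0.22 mol, HCOO- → 0.281 mol.
pKa = −log(1.8 × 10^-4) = 3.745
Henderson–Hasselbalch with mole ratio 0.281/0.22: pH = 3.745 + (+0.106)

pH = 3.85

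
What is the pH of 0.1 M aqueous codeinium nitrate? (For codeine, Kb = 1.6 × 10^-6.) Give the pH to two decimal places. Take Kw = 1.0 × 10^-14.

pH = 4.60

C18H22NO3+ is the conjugate acid of the weak base C18H21NO3.
Ka = Kw/Kb = 1.0×10^-14 / 1.6 × 10^-6 = 6.25 × 10^-9
From the ICE table, Ka = x²/(0.1 − x) = 6.25 × 10^-9.
Since Ka ≪ C₀, x ≈ √(Ka·C₀) = 2.50 × 10^-5 M.
Check: 0.025% ionized — well under 5%, approximation valid.
pH = −log[H+] = −log(2.50 × 10^-5) = 4.60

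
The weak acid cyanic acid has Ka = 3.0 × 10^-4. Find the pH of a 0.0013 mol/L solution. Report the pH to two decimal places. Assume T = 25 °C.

pH = 3.31

HOCN ⇌ OCN- + H+
Ka = [H+]²/(0.0013 − [H+]) = 3.0 × 10^-4
The 5% rule fails; solving [H+]² + Ka·[H+] − Ka·C₀ = 0 exactly:
[H+] = [−0.0003 + √(0.0003² + 1.56e-06)]/2 = 4.92 × 10^-4 M
pH = −log(4.92 × 10^-4) = 3.31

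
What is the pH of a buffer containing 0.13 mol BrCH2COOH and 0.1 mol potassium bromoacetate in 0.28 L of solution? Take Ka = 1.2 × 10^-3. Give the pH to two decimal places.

pKa = −log(1.2 × 10^-3) = 2.921
pH = pKa + log([A⁻]/[HA]) = 2.921 + log(0.1/0.13)
pH = 2.921 + (-0.114) = 2.81

pH = 2.81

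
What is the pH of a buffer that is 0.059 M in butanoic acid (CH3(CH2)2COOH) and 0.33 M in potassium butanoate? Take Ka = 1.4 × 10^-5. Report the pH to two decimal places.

pKa = −log(1.4 × 10^-5) = 4.854
Using pH = pKa + log([base]/[acid]) with [base]/[acid] = 0.33/0.059:
pH = 4.854 + (+0.748) = 5.60

pH = 5.60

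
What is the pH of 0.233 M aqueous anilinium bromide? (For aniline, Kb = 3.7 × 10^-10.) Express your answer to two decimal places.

C6H5NH3+ is the conjugate acid of the weak base C6H5NH2.
Ka = Kw/Kb = 1.0×10^-14 / 3.7 × 10^-10 = 2.70 × 10^-5
From the ICE table, Ka = [H+]²/(0.233 − [H+]) = 2.70 × 10^-5.
Since Ka ≪ C₀, [H+] ≈ √(Ka·C₀) = 2.51 × 10^-3 M.
([H+]/C₀ = 1.1% < 5%, so the approximation holds.)
pH = −log[H+] = −log(2.51 × 10^-3) = 2.60

pH = 2.60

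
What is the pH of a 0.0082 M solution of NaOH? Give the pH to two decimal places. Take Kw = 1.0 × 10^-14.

pH = 11.91

NaOH is a strong base; [OH-] = 0.0082 M.
pOH = -log(0.0082) = 2.09
pH = 14.00 - 2.09 = 11.91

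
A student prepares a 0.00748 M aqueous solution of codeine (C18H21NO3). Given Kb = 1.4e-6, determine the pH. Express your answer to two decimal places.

pH = 10.01

C18H21NO3 + H2O ⇌ C18H22NO3+ + OH-
Kb = [OH-]²/(0.00748 − [OH-]) = 1.4 × 10^-6
Neglecting [OH-] in the denominator: [OH-] = √(1.4 × 10^-6 × 0.00748) = 1.02 × 10^-4 M
Check: 1.4% ionized — well under 5%, approximation valid.
pOH = −log(1.02 × 10^-4) = 3.99; pH = 14.00 − 3.99 = 10.01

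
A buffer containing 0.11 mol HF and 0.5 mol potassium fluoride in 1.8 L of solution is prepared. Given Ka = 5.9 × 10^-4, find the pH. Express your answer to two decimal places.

pKa = −log(5.9 × 10^-4) = 3.229
Using pH = pKa + log([base]/[acid]) with [base]/[acid] = 0.5/0.11:
pH = 3.229 + (+0.658) = 3.89

pH = 3.89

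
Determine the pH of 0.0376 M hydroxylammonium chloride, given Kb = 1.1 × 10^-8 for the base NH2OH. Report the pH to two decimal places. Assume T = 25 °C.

NH3OH+ is the conjugate acid of the weak base NH2OH.
Ka = Kw/Kb = 1.0×10^-14 / 1.1 × 10^-8 = 9.09 × 10^-7
Ka = [H+]²/(0.0376 − [H+]) = 9.09 × 10^-7
Neglecting [H+] in the denominator: [H+] = √(9.09 × 10^-7 × 0.0376) = 1.85 × 10^-4 M
pH = −log(1.85 × 10^-4) = 3.73

pH = 3.73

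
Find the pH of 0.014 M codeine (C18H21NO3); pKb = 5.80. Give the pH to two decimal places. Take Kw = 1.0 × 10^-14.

pH = 10.17

C18H21NO3 + H2O ⇌ C18H22NO3+ + OH-
Kb = 10^(−5.80) = 1.58 × 10^-6
From the ICE table, Kb = [OH-]²/(0.014 − [OH-]) = 1.58 × 10^-6.
Assume [OH-] ≪ 0.014: [OH-] ≈ √(1.58 × 10^-6 × 0.014) = 1.49 × 10^-4 M
Check: 1.1% ionized — well under 5%, approximation valid.
pOH = 3.83, so pH = 14.00 − pOH = 10.17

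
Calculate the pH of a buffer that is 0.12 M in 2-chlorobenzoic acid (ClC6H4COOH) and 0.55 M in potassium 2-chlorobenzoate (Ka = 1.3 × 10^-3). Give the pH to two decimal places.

pH = 3.55

pKa = −log(1.3 × 10^-3) = 2.886
pH = pKa + log([A⁻]/[HA]) = 2.886 + log(0.55/0.12)
pH = 2.886 + (+0.661) = 3.55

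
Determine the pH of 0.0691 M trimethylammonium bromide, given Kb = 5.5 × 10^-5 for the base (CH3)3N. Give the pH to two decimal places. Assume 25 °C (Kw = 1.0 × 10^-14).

(CH3)3NH+ is the conjugate acid of the weak base (CH3)3N.
Ka = Kw/Kb = 1.0×10^-14 / 5.5 × 10^-5 = 1.82 × 10^-10
Let x = [H+] at equilibrium. Ka = x²/(0.0691 − x).
Since Ka ≪ C₀, x ≈ √(Ka·C₀) = 3.55 × 10^-6 M.
pH = −log[H+] = −log(3.55 × 10^-6) = 5.45

pH = 5.45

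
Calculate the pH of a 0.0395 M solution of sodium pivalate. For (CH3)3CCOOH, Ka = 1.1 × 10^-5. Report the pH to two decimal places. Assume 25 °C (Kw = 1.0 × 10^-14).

(CH3)3CCOO- is the conjugate base of the weak acid (CH3)3CCOOH.
Kb = Kw/Ka = 1.0×10^-14 / 1.1 × 10^-5 = 9.09 × 10^-10
From the ICE table, Kb = [OH-]²/(0.0395 − [OH-]) = 9.09 × 10^-10.
Neglecting [OH-] in the denominator: [OH-] = √(9.09 × 10^-10 × 0.0395) = 5.99 × 10^-6 M
([OH-]/C₀ = 0.015% < 5%, so the approximation holds.)
pOH = 5.22, so pH = 14.00 − pOH = 8.78

pH = 8.78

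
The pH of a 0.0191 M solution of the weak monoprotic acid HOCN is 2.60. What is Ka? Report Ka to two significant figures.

[H+] = 10^(-2.60) = 2.51 × 10^-3 M
At equilibrium [HA] = 0.0191 − 2.51 × 10^-3 = 1.66 × 10^-2 M
Ka = [H+][A-]/[HA] = (2.51 × 10^-3)² / 1.66 × 10^-2 = 3.8 × 10^-4

Ka = 3.8 × 10^-4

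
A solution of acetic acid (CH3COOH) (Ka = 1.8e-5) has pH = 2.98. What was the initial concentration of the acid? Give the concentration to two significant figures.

[H+] = 10^(-2.98) = 1.05 × 10^-3 M = x
Ka = x²/(C₀ − x) ⇒ C₀ = x + x²/Ka
C₀ = 1.05 × 10^-3 + (1.05 × 10^-3)²/(1.8 × 10^-5) = 6.23 × 10^-2 M

C₀ = 6.2 × 10^-2 M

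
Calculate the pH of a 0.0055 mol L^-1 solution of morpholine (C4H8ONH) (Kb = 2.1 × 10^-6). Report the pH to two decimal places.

pH = 10.03

C4H8ONH + H2O ⇌ C4H8ONH2+ + OH-
Kb = [OH-]²/(0.0055 − [OH-]) = 2.1 × 10^-6
Neglecting [OH-] in the denominator: [OH-] = √(2.1 × 10^-6 × 0.0055) = 1.07 × 10^-4 M
Check: 2% ionized — well under 5%, approximation valid.
pOH = 3.97, so pH = 14.00 − pOH = 10.03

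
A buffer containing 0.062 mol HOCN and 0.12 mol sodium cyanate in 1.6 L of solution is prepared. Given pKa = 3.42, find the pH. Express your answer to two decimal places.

pH = pKa + log([A⁻]/[HA]) = 3.42 + log(0.12/0.062)
pH = 3.42 + (+0.287) = 3.71

pH = 3.71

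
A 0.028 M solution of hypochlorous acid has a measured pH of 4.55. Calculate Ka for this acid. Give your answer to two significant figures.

Ka = 2.8 × 10^-8

[H+] = 10^(-4.55) = 2.82 × 10^-5 M
At equilibrium [HA] = 0.028 − 2.82 × 10^-5 = 2.80 × 10^-2 M
Ka = [H+][A-]/[HA] = (2.82 × 10^-5)² / 2.80 × 10^-2 = 2.8 × 10^-8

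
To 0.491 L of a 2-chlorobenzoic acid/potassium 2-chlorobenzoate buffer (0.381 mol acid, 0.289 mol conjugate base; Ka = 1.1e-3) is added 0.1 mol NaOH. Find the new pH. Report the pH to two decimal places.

pH = 3.10

OH- converts ClC6H4COOH to ClC6H4COO-: ClC6H4COOH → 0.281 mol, ClC6H4COO- → 0.389 mol.
pKa = −log(1.1 × 10^-3) = 2.959
Henderson–Hasselbalch with mole ratio 0.389/0.281: pH = 2.959 + (+0.141)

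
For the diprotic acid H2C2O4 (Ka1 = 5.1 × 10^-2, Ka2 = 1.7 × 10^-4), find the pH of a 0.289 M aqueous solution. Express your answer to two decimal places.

Since Ka1 ≫ Ka2, the first ionization dominates [H+].
Ka1 = x²/(0.289 − x) = 5.1 × 10^-2
Solving the quadratic: x = (−Ka1 + √(Ka1² + 4·Ka1·C₀))/2 = 9.86 × 10^-2 M
pH = −log(9.86 × 10^-2) = 1.01

pH = 1.01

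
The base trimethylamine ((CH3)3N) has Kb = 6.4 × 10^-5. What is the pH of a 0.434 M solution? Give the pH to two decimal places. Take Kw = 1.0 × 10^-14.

(CH3)3N + H2O ⇌ (CH3)3NH+ + OH-
From the ICE table, Kb = [OH-]²/(0.434 − [OH-]) = 6.4 × 10^-5.
Neglecting [OH-] in the denominator: [OH-] = √(6.4 × 10^-5 × 0.434) = 5.27 × 10^-3 M
pOH = 2.28, so pH = 14.00 − pOH = 11.72

pH = 11.72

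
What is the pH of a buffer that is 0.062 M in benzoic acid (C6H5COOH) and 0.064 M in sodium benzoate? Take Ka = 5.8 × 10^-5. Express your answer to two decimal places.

pH = 4.25

pKa = −log(5.8 × 10^-5) = 4.237
Using pH = pKa + log([base]/[acid]) with [base]/[acid] = 0.064/0.062:
pH = 4.237 + (+0.014) = 4.25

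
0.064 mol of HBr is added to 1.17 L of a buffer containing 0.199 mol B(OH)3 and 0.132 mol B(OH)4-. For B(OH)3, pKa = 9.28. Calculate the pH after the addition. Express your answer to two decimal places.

pH = 8.69

After neutralization: n(B(OH)3) = 0.263 mol, n(B(OH)4-) = 0.068 mol.
pH = pKa + log([A⁻]/[HA]) = 9.28 + log(0.068/0.263) = 9.28 -0.587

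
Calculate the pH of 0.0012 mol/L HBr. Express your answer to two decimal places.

HBr is a strong acid and dissociates completely, so [H+] = 0.0012 M.
pH = -log(0.0012) = 2.92

pH = 2.92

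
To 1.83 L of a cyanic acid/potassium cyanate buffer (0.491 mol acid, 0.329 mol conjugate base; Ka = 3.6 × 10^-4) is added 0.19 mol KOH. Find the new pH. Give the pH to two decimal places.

pH = 3.68

OH- converts HOCN to OCN-: HOCN → 0.301 mol, OCN- → 0.519 mol.
pKa = −log(3.6 × 10^-4) = 3.444
Henderson–Hasselbalch with mole ratio 0.519/0.301: pH = 3.444 + (+0.237)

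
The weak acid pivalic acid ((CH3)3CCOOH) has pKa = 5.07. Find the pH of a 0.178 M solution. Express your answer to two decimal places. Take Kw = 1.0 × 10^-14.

(CH3)3CCOOH ⇌ (CH3)3CCOO- + H+
Ka = 10^(−5.07) = 8.51 × 10^-6
From the ICE table, Ka = [H+]²/(0.178 − [H+]) = 8.51 × 10^-6.
Since Ka ≪ C₀, [H+] ≈ √(Ka·C₀) = 1.23 × 10^-3 M.
([H+]/C₀ = 0.69% < 5%, so the approximation holds.)
pH = −log[H+] = −log(1.23 × 10^-3) = 2.91

pH = 2.91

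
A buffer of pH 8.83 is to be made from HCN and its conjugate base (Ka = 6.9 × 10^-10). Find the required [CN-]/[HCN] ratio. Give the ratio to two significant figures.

ratio = 0.47

pKa = -log(6.9 × 10^-10) = 9.161
pH = pKa + log(r) ⇒ log(r) = 8.83 − 9.161 = -0.331
r = [CN-]/[HCN] = 10^(-0.331) = 0.467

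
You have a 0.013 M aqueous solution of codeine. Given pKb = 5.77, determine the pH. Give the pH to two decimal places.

C18H21NO3 + H2O ⇌ C18H22NO3+ + OH-
Kb = 10^(−5.77) = 1.70 × 10^-6
From the ICE table, Kb = [OH-]²/(0.013 − [OH-]) = 1.70 × 10^-6.
Since Kb ≪ C₀, [OH-] ≈ √(Kb·C₀) = 1.49 × 10^-4 M.
Check: 1.1% ionized — well under 5%, approximation valid.
pOH = −log(1.49 × 10^-4) = 3.83; pH = 14.00 − 3.83 = 10.17

pH = 10.17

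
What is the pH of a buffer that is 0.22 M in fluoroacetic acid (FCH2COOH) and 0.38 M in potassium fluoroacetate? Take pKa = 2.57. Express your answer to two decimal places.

pH = pKa + log([A⁻]/[HA]) = 2.57 + log(0.38/0.22)
pH = 2.57 + (+0.237) = 2.81

pH = 2.81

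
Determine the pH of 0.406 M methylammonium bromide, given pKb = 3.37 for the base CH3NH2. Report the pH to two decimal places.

CH3NH3+ is the conjugate acid of the weak base CH3NH2.
Kb = 10^(−3.37) = 4.27 × 10^-4
Ka = Kw/Kb = 1.0×10^-14 / 4.27 × 10^-4 = 2.34 × 10^-11
From the ICE table, Ka = x²/(0.406 − x) = 2.34 × 10^-11.
Assume x ≪ 0.406: x ≈ √(2.34 × 10^-11 × 0.406) = 3.08 × 10^-6 M
(x/C₀ = 0.00076% < 5%, so the approximation holds.)
pH = −log(3.08 × 10^-6) = 5.51

pH = 5.51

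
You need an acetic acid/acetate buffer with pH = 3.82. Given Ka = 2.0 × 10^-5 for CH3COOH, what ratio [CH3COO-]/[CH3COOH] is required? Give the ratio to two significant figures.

pKa = -log(2.0 × 10^-5) = 4.699
pH = pKa + log(r) ⇒ log(r) = 3.82 − 4.699 = -0.879
r = [CH3COO-]/[CH3COOH] = 10^(-0.879) = 0.132

ratio = 0.13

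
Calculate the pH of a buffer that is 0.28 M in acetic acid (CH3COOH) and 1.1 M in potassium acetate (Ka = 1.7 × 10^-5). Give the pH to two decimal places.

pH = 5.36

pKa = −log(1.7 × 10^-5) = 4.770
pH = pKa + log([A⁻]/[HA]) = 4.770 + log(1.1/0.28)
pH = 4.770 + (+0.594) = 5.36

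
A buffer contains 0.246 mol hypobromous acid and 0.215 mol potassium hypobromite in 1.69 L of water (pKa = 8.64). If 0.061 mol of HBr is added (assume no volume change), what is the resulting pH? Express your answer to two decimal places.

pH = 8.34

After neutralization: n(HOBr) = 0.307 mol, n(OBr-) = 0.154 mol.
pH = pKa + log(n_OBr-/n_HOBr) = 8.64 + log(0.154/0.307) = 8.64 + (-0.300)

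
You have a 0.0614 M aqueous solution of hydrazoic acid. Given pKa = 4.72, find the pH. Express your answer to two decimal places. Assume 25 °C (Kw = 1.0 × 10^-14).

pH = 2.97

HN3 ⇌ N3- + H+
Ka = 10^(−4.72) = 1.91 × 10^-5
Ka = [H+]²/(0.0614 − [H+]) = 1.91 × 10^-5
Since Ka ≪ C₀, [H+] ≈ √(Ka·C₀) = 1.08 × 10^-3 M.
([H+]/C₀ = 1.8% < 5%, so the approximation holds.)
pH = −log(1.08 × 10^-3) = 2.97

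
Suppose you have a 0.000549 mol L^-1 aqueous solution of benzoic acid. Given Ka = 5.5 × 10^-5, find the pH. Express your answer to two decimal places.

C6H5COOH ⇌ C6H5COO- + H+
From the ICE table, Ka = [H+]²/(0.000549 − [H+]) = 5.5 × 10^-5.
Here C₀/Ka ≈ 9.98, so the small-[H+] approximation fails. Use the quadratic:
[H+] = (−Ka + √(Ka² + 4·Ka·C₀))/2 = 1.48 × 10^-4 M
pH = −log[H+] = −log(1.48 × 10^-4) = 3.83

pH = 3.83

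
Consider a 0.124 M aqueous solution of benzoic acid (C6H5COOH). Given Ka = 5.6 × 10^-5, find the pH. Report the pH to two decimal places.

pH = 2.58

C6H5COOH ⇌ C6H5COO- + H+
From the ICE table, Ka = x²/(0.124 − x) = 5.6 × 10^-5.
Assume x ≪ 0.124: x ≈ √(5.6 × 10^-5 × 0.124) = 2.64 × 10^-3 M
pH = −log[H+] = −log(2.64 × 10^-3) = 2.58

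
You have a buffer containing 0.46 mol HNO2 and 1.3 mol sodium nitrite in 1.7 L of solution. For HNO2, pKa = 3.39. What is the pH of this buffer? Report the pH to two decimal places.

Henderson–Hasselbalch: pH = pKa + log([NO2-]/[HNO2]) = 3.39 + log(1.3/0.46)
pH = 3.39 + (+0.451) = 3.84

pH = 3.84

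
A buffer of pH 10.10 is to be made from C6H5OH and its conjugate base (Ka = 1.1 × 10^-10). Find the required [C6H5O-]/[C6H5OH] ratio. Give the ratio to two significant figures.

ratio = 1.4

pKa = -log(1.1 × 10^-10) = 9.959
pH = pKa + log(r) ⇒ log(r) = 10.10 − 9.959 = +0.141
r = [C6H5O-]/[C6H5OH] = 10^(+0.141) = 1.38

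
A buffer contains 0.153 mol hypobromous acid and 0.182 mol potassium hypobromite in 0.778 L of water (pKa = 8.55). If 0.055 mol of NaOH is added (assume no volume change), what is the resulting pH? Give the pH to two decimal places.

pH = 8.93

OH- converts HOBr to OBr-: HOBr → 0.098 mol, OBr- → 0.237 mol.
pH = pKa + log(n_OBr-/n_HOBr) = 8.55 + log(0.237/0.098) = 8.55 + (+0.384)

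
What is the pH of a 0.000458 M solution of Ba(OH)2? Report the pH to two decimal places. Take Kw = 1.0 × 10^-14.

Ba(OH)2 is a strong base (each formula unit releases 2 OH-); [OH-] = 0.000916 M.
pOH = -log(0.000916) = 3.04
pH = 14.00 - 3.04 = 10.96

pH = 10.96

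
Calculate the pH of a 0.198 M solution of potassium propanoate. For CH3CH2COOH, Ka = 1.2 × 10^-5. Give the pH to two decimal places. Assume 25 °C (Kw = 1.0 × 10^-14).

CH3CH2COO- is the conjugate base of the weak acid CH3CH2COOH.
Kb = Kw/Ka = 1.0×10^-14 / 1.2 × 10^-5 = 8.33 × 10^-10
From the ICE table, Kb = [OH-]²/(0.198 − [OH-]) = 8.33 × 10^-10.
Neglecting [OH-] in the denominator: [OH-] = √(8.33 × 10^-10 × 0.198) = 1.28 × 10^-5 M
Check: 0.0065% ionized — well under 5%, approximation valid.
pOH = 4.89, so pH = 14.00 − pOH = 9.11

pH = 9.11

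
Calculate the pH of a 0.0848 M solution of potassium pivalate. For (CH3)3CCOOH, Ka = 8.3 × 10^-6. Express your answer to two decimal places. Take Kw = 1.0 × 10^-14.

(CH3)3CCOO- is the conjugate base of the weak acid (CH3)3CCOOH.
Kb = Kw/Ka = 1.0×10^-14 / 8.3 × 10^-6 = 1.20 × 10^-9
From the ICE table, Kb = x²/(0.0848 − x) = 1.20 × 10^-9.
Assume x ≪ 0.0848: x ≈ √(1.20 × 10^-9 × 0.0848) = 1.01 × 10^-5 M
Check: 0.012% ionized — well under 5%, approximation valid.
pOH = −log(1.01 × 10^-5) = 5.00; pH = 14.00 − 5.00 = 9.00

pH = 9.00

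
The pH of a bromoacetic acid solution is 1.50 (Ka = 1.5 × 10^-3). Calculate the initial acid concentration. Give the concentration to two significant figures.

C₀ = 7.0 × 10^-1 M

[H+] = 10^(-1.50) = 3.16 × 10^-2 M = x
Ka = x²/(C₀ − x) ⇒ C₀ = x + x²/Ka
C₀ = 3.16 × 10^-2 + (3.16 × 10^-2)²/(1.5 × 10^-3) = 6.97 × 10^-1 M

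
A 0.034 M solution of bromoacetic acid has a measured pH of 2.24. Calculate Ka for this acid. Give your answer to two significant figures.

[H+] = 10^(-2.24) = 5.75 × 10^-3 M
At equilibrium [HA] = 0.034 − 5.75 × 10^-3 = 2.83 × 10^-2 M
Ka = [H+][A-]/[HA] = (5.75 × 10^-3)² / 2.83 × 10^-2 = 1.2 × 10^-3

Ka = 1.2 × 10^-3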